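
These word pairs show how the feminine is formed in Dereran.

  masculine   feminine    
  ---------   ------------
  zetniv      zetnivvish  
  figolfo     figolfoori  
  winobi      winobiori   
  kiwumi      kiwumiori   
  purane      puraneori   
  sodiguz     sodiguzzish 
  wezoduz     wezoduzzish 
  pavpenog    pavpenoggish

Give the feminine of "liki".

zetniv and winobi both have last vowel 'i' yet inflect differently (zetnivvish, winobiori), so the last vowel is not what conditions the rule; whether the stem ends in a vowel or a consonant is.
"liki" ends in a vowel. The stems ending in a vowel (purane → puraneori, winobi → winobiori, kiwumi → kiwumiori) add -ori.
The other pattern: stems ending in a consonant double the final consonant and add -ish.
So liki → likiori.

likiori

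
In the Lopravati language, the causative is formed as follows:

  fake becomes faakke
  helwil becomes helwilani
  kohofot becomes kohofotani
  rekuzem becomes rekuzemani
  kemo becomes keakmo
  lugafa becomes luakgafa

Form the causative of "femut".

"femut" ends in a consonant. The stems ending in a consonant (kohofot → kohofotani, helwil → helwilani, rekuzem → rekuzemani) add -ani.
The other pattern: stems ending in a vowel insert -ak- after the first vowel.
So femut → femutani.

femutani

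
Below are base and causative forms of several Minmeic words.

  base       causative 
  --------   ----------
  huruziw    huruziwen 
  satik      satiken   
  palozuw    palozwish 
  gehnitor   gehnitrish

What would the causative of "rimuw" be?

huruziw and palozuw both end in -w yet inflect differently (huruziwen, palozwish), so the final letter is not what conditions the rule; the last vowel is.
"rimuw" has last vowel 'u'. The one such stem in the data (palozuw → palozwish) deletes the last vowel and adds -ish (as does gehnitor), so the same rule applies.
So rimuw → rimwish.

rimwish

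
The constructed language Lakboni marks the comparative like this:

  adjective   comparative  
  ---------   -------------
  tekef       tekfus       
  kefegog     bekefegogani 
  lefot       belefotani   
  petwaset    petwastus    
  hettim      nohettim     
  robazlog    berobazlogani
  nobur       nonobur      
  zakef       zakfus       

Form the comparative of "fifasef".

lefot and petwaset both end in -t yet inflect differently (belefotani, petwastus), so the final letter is not what conditions the rule; the last vowel is.
"fifasef" has last vowel 'e'. The stems whose last vowel is 'e' (zakef → zakfus, tekef → tekfus, petwaset → petwastus) delete the last vowel and add -us.
So fifasef → fifasfus.

fifasfus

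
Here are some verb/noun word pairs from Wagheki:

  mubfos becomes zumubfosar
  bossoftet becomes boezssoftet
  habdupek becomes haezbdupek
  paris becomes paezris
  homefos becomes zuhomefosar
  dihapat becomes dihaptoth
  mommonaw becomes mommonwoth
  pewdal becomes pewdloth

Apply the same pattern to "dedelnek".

deezdelnek

"dedelnek" has last vowel 'e'. The stems whose last vowel is 'e' (habdupek → haezbdupek, bossoftet → boezssoftet) insert -ez- after the first vowel.
So dedelnek → deezdelnek.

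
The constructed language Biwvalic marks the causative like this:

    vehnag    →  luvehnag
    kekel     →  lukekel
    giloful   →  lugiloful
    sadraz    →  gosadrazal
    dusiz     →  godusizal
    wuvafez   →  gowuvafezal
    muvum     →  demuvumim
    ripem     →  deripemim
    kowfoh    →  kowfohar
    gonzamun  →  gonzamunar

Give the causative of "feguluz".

gofeguluzal

vehnag and sadraz both have last vowel 'a' yet inflect differently (luvehnag, gosadrazal), so the last vowel is not what conditions the rule; the final letter is.
"feguluz" ends in -z. The stems ending in -z (sadraz → gosadrazal, dusiz → godusizal, wuvafez → gowuvafezal) add go- … -al around the stem.
So feguluz → gofeguluzal.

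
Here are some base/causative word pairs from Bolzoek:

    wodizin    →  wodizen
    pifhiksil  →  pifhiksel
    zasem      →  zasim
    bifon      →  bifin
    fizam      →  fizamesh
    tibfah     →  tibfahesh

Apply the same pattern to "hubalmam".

hubalmamesh

"hubalmam" has last vowel 'a'. The stems whose last vowel is 'a' (tibfah → tibfahesh, fizam → fizamesh) add -esh.
So hubalmam → hubalmamesh.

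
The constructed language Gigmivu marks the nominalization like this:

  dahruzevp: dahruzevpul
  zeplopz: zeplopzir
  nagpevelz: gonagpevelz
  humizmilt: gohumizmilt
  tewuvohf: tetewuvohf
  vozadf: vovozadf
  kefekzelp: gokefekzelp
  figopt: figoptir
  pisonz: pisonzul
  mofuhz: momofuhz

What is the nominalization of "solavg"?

figopt and humizmilt both end in -t yet inflect differently (figoptir, gohumizmilt), so the final letter is not what conditions the rule; the second-to-last letter is.
"solavg" has second-to-last letter 'v'. The one such stem in the data (dahruzevp → dahruzevpul) adds -ul, so the same rule applies.
So solavg → solavgul.

solavgul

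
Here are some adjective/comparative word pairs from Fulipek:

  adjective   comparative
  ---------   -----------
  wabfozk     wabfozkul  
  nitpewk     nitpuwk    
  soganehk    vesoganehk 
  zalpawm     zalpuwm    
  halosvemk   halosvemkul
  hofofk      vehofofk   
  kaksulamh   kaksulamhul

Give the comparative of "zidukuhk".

vezidukuhk

soganehk and nitpewk both end in -k yet inflect differently (vesoganehk, nitpuwk), so the final letter is not what conditions the rule; the second-to-last letter is.
"zidukuhk" has second-to-last letter 'h'. The one such stem in the data (soganehk → vesoganehk) adds the prefix ve-, so the same rule applies.
The other patterns: stems whose second-to-last letter is 'w' change the last vowel to 'u'; stems whose second-to-last letter is 'm' or 'z' add -ul.
So zidukuhk → vezidukuhk.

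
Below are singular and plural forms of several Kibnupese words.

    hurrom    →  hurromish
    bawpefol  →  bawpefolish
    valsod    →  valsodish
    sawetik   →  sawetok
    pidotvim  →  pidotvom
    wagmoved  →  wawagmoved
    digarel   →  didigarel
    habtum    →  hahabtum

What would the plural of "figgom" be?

figgomish

hurrom and pidotvim both end in -m yet inflect differently (hurromish, pidotvom), so the final letter is not what conditions the rule; the last vowel is.
"figgom" has last vowel 'o'. The stems whose last vowel is 'o' (hurrom → hurromish, bawpefol → bawpefolish, valsod → valsodish) add -ish.
So figgom → figgomish.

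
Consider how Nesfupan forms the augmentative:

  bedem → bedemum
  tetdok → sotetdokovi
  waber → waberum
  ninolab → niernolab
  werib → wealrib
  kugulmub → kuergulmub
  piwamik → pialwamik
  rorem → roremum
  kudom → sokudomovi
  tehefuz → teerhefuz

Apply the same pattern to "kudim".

piwamik and tetdok both end in -k yet inflect differently (pialwamik, sotetdokovi), so the final letter is not what conditions the rule; the last vowel is.
"kudim" has last vowel 'i'. The stems whose last vowel is 'i' (werib → wealrib, piwamik → pialwamik) insert -al- after the first vowel.
The other patterns: stems whose last vowel is 'e' add -um; stems whose last vowel is 'o' add so- … -ovi around the stem; stems whose last vowel is 'a' or 'u' insert -er- after the first vowel.
So kudim → kualdim.

kualdim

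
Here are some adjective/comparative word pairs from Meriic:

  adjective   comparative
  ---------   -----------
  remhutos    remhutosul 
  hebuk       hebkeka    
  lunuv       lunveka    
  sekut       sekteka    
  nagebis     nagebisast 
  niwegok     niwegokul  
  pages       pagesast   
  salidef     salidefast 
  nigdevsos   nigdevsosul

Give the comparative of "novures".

novuresast

nagebis and remhutos both end in -s yet inflect differently (nagebisast, remhutosul), so the final letter is not what conditions the rule; the last vowel is.
"novures" has last vowel 'e'. The stems whose last vowel is 'e' (salidef → salidefast, pages → pagesast) add -ast.
The other patterns: stems whose last vowel is 'u' delete the last vowel and add -eka; stems whose last vowel is 'o' add -ul.
So novures → novuresast.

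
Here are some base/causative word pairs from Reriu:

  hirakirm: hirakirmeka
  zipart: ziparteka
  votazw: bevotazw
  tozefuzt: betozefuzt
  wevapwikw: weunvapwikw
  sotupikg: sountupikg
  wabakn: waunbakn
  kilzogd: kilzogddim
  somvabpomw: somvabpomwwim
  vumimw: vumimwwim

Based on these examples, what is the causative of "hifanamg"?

hifanamggim

zipart and tozefuzt both end in -t yet inflect differently (ziparteka, betozefuzt), so the final letter is not what conditions the rule; the second-to-last letter is.
"hifanamg" has second-to-last letter 'm'. The stems whose second-to-last letter is 'm' (somvabpomw → somvabpomwwim, vumimw → vumimwwim) double the final consonant and add -im.
So hifanamg → hifanamggim.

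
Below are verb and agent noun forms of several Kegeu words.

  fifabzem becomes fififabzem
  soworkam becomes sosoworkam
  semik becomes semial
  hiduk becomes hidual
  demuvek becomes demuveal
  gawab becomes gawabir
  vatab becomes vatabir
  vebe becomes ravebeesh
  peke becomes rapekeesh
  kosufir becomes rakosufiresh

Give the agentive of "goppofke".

fifabzem and demuvek both have last vowel 'e' yet inflect differently (fififabzem, demuveal), so the last vowel is not what conditions the rule; the final letter is.
"goppofke" ends in -e. The stems ending in -e (vebe → ravebeesh, peke → rapekeesh) add ra- … -esh around the stem.
So goppofke → ragoppofkeesh.

ragoppofkeesh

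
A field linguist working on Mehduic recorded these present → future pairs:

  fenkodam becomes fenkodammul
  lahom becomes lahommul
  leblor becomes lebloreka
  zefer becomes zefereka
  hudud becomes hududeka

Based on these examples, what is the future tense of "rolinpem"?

lahom and leblor both have last vowel 'o' yet inflect differently (lahommul, lebloreka), so the last vowel is not what conditions the rule; the final letter is.
"rolinpem" ends in -m. The stems ending in -m (fenkodam → fenkodammul, lahom → lahommul) double the final consonant and add -ul.
So rolinpem → rolinpemmul.

rolinpemmul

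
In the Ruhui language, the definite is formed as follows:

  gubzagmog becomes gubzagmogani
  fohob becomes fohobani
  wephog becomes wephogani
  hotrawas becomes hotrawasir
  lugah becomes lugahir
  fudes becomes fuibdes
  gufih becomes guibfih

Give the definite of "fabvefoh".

fabvefohani

hotrawas and fudes both end in -s yet inflect differently (hotrawasir, fuibdes), so the final letter is not what conditions the rule; the last vowel is.
"fabvefoh" has last vowel 'o'. The stems whose last vowel is 'o' (gubzagmog → gubzagmogani, fohob → fohobani, wephog → wephogani) add -ani.
So fabvefoh → fabvefohani.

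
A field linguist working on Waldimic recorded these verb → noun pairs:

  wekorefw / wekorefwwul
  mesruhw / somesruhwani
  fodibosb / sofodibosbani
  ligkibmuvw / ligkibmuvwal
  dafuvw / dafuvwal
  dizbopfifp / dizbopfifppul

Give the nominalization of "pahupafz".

dafuvw and wekorefw both end in -w yet inflect differently (dafuvwal, wekorefwwul), so the final letter is not what conditions the rule; the second-to-last letter is.
"pahupafz" has second-to-last letter 'f'. The stems whose second-to-last letter is 'f' (wekorefw → wekorefwwul, dizbopfifp → dizbopfifppul) double the final consonant and add -ul.
So pahupafz → pahupafzzul.

pahupafzzul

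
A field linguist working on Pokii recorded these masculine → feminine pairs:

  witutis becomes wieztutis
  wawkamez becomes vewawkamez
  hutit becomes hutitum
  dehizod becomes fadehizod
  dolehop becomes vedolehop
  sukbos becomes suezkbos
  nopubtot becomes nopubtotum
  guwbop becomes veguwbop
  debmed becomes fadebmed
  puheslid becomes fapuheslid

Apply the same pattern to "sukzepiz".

sukbos and nopubtot both have last vowel 'o' yet inflect differently (suezkbos, nopubtotum), so the last vowel is not what conditions the rule; the final letter is.
"sukzepiz" ends in -z. The one such stem in the data (wawkamez → vewawkamez) adds the prefix ve-, so the same rule applies.
So sukzepiz → vesukzepiz.

vesukzepiz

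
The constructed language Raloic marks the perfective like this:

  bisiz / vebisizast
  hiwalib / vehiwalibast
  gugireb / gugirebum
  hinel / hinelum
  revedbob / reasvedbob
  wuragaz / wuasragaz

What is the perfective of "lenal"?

leasnal

hiwalib and gugireb both end in -b yet inflect differently (vehiwalibast, gugirebum), so the final letter is not what conditions the rule; the last vowel is.
"lenal" has last vowel 'a'. The one such stem in the data (wuragaz → wuasragaz) inserts -as- after the first vowel (as does revedbob), so the same rule applies.
The other patterns: stems whose last vowel is 'i' add ve- … -ast around the stem; stems whose last vowel is 'e' add -um.
So lenal → leasnal.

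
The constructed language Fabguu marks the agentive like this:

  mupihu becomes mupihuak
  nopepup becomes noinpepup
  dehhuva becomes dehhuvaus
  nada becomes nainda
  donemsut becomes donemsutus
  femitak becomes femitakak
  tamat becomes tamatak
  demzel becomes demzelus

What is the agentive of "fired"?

"fired" begins with f-. The one such stem in the data (femitak → femitakak) adds -ak, so the same rule applies.
The other patterns: stems beginning with d- add -us; stems beginning with n- insert -in- after the first vowel.
So fired → firedak.

firedak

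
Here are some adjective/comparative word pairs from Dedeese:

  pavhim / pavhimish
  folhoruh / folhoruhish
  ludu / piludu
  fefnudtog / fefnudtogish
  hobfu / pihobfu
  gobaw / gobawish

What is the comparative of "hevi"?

pihevi

hobfu and folhoruh both have last vowel 'u' yet inflect differently (pihobfu, folhoruhish), so the last vowel is not what conditions the rule; whether the stem ends in a vowel or a consonant is.
"hevi" ends in a vowel. The stems ending in a vowel (hobfu → pihobfu, ludu → piludu) add the prefix pi-.
The other pattern: stems ending in a consonant add -ish.
So hevi → pihevi.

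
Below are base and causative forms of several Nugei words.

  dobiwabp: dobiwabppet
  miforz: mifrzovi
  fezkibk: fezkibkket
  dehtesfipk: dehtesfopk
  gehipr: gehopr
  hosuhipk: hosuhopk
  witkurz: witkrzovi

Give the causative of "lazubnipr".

lazubnopr

fezkibk and hosuhipk both end in -k yet inflect differently (fezkibkket, hosuhopk), so the final letter is not what conditions the rule; the second-to-last letter is.
"lazubnipr" has second-to-last letter 'p'. The stems whose second-to-last letter is 'p' (hosuhipk → hosuhopk, gehipr → gehopr, dehtesfipk → dehtesfopk) change the last vowel to 'o'.
The other patterns: stems whose second-to-last letter is 'b' double the final consonant and add -et; stems whose second-to-last letter is 'r' delete the last vowel and add -ovi.
So lazubnipr → lazubnopr.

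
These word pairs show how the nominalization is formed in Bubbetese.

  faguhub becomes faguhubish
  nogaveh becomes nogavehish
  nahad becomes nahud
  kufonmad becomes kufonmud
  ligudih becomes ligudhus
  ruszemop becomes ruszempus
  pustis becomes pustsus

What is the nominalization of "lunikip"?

lunikpus

nogaveh and ligudih both end in -h yet inflect differently (nogavehish, ligudhus), so the final letter is not what conditions the rule; the last vowel is.
"lunikip" has last vowel 'i'. The stems whose last vowel is 'i' (ligudih → ligudhus, pustis → pustsus) delete the last vowel and add -us.
So lunikip → lunikpus.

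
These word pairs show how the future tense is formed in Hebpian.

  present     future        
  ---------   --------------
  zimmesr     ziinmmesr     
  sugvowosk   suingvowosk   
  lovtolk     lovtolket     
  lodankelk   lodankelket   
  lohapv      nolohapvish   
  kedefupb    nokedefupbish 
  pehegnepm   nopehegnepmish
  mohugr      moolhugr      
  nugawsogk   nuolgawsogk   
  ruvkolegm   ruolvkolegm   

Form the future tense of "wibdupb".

sugvowosk and lovtolk both end in -k yet inflect differently (suingvowosk, lovtolket), so the final letter is not what conditions the rule; the second-to-last letter is.
"wibdupb" has second-to-last letter 'p'. The stems whose second-to-last letter is 'p' (lohapv → nolohapvish, kedefupb → nokedefupbish, pehegnepm → nopehegnepmish) add no- … -ish around the stem.
So wibdupb → nowibdupbish.

nowibdupbish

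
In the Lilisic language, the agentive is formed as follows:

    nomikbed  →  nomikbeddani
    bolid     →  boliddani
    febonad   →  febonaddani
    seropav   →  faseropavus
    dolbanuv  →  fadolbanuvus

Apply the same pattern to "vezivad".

vezivaddani

febonad and seropav both have last vowel 'a' yet inflect differently (febonaddani, faseropavus), so the last vowel is not what conditions the rule; the final letter is.
"vezivad" ends in -d. The stems ending in -d (nomikbed → nomikbeddani, bolid → boliddani, febonad → febonaddani) double the final consonant and add -ani.
The other pattern: stems ending in -v add fa- … -us around the stem.
So vezivad → vezivaddani.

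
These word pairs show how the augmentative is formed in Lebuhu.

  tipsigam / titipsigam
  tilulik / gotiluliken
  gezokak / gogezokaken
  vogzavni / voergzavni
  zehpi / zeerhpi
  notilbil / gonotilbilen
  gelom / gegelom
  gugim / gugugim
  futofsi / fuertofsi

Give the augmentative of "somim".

"somim" ends in -m. The stems ending in -m (gelom → gegelom, tipsigam → titipsigam, gugim → gugugim) repeat the first consonant+vowel as a prefix.
The other patterns: stems ending in -k or -l add go- … -en around the stem; stems ending in -i insert -er- after the first vowel.
So somim → sosomim.

sosomim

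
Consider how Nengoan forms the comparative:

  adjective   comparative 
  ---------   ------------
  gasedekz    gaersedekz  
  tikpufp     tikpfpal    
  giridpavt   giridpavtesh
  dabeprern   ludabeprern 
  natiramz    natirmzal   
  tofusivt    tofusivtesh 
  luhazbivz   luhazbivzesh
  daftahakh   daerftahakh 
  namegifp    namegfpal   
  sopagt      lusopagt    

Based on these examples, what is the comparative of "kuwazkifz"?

kuwazkfzal

sopagt and giridpavt both end in -t yet inflect differently (lusopagt, giridpavtesh), so the final letter is not what conditions the rule; the second-to-last letter is.
"kuwazkifz" has second-to-last letter 'f'. The stems whose second-to-last letter is 'f' (namegifp → namegfpal, tikpufp → tikpfpal) delete the last vowel and add -al.
So kuwazkifz → kuwazkfzal.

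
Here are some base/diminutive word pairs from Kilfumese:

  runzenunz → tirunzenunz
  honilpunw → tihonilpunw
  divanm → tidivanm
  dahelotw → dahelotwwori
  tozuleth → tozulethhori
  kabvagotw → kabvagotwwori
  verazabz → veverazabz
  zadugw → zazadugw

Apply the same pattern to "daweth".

honilpunw and dahelotw both end in -w yet inflect differently (tihonilpunw, dahelotwwori), so the final letter is not what conditions the rule; the second-to-last letter is.
"daweth" has second-to-last letter 't'. The stems whose second-to-last letter is 't' (dahelotw → dahelotwwori, tozuleth → tozulethhori, kabvagotw → kabvagotwwori) double the final consonant and add -ori.
The other patterns: stems whose second-to-last letter is 'n' add the prefix ti-; stems whose second-to-last letter is 'b' or 'g' repeat the first consonant+vowel as a prefix.
So daweth → dawethhori.

dawethhori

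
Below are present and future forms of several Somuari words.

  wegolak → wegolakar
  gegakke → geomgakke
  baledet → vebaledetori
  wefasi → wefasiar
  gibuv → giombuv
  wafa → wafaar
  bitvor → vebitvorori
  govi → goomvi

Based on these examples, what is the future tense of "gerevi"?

geomrevi

wefasi and govi both end in -i yet inflect differently (wefasiar, goomvi), so the final letter is not what conditions the rule; the first letter is.
"gerevi" begins with g-. The stems beginning with g- (gegakke → geomgakke, gibuv → giombuv, govi → goomvi) insert -om- after the first vowel.
The other patterns: stems beginning with w- add -ar; stems beginning with b- add ve- … -ori around the stem.
So gerevi → geomrevi.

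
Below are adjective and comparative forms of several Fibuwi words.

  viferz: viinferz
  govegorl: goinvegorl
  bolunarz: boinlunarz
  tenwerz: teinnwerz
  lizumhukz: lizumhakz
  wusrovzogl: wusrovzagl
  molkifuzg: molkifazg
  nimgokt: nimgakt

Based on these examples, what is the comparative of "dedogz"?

viferz and lizumhukz both end in -z yet inflect differently (viinferz, lizumhakz), so the final letter is not what conditions the rule; the second-to-last letter is.
"dedogz" has second-to-last letter 'g'. The one such stem in the data (wusrovzogl → wusrovzagl) changes the last vowel to 'a' (as do lizumhukz, molkifuzg), so the same rule applies.
The other pattern: stems whose second-to-last letter is 'r' insert -in- after the first vowel.
So dedogz → dedagz.

dedagz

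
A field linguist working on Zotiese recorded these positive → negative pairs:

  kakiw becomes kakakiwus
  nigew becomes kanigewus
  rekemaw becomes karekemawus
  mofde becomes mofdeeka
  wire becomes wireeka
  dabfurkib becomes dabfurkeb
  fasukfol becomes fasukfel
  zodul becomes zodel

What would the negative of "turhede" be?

"turhede" ends in -e. The stems ending in -e (mofde → mofdeeka, wire → wireeka) add -eka.
So turhede → turhedeeka.

turhedeeka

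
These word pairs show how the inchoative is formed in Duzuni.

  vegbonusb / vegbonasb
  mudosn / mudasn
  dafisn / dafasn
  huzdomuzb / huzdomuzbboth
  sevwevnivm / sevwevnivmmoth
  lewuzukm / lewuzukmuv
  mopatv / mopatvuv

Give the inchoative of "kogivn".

vegbonusb and huzdomuzb both end in -b yet inflect differently (vegbonasb, huzdomuzbboth), so the final letter is not what conditions the rule; the second-to-last letter is.
"kogivn" has second-to-last letter 'v'. The one such stem in the data (sevwevnivm → sevwevnivmmoth) doubles the final consonant and adds -oth (as does huzdomuzb), so the same rule applies.
So kogivn → kogivnnoth.

kogivnnoth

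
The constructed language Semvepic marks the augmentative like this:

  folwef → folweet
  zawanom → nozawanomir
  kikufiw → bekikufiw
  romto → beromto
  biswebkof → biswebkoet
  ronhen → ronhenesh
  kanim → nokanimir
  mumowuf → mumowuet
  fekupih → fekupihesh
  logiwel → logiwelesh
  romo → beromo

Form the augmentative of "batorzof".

"batorzof" ends in -f. The stems ending in -f (mumowuf → mumowuet, biswebkof → biswebkoet, folwef → folweet) drop the final letter and add -et.
The other patterns: stems ending in -o or -w add the prefix be-; stems ending in -m add no- … -ir around the stem; stems ending in -h, -l or -n add -esh.
So batorzof → batorzoet.

batorzoet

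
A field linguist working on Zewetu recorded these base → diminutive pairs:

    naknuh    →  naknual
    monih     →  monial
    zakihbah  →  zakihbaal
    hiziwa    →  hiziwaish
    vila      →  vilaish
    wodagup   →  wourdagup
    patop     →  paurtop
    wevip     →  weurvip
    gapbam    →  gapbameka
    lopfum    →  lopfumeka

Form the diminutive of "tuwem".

zakihbah and hiziwa both have last vowel 'a' yet inflect differently (zakihbaal, hiziwaish), so the last vowel is not what conditions the rule; the final letter is.
"tuwem" ends in -m. The stems ending in -m (gapbam → gapbameka, lopfum → lopfumeka) add -eka.
The other patterns: stems ending in -h drop the final letter and add -al; stems ending in -a add -ish; stems ending in -p insert -ur- after the first vowel.
So tuwem → tuwemeka.

tuwemeka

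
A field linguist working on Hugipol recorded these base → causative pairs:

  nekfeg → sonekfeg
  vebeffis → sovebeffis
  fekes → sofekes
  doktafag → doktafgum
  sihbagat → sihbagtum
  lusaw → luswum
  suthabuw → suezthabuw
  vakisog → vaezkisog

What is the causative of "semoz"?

seezmoz

nekfeg and doktafag both end in -g yet inflect differently (sonekfeg, doktafgum), so the final letter is not what conditions the rule; the last vowel is.
"semoz" has last vowel 'o'. The one such stem in the data (vakisog → vaezkisog) inserts -ez- after the first vowel (as does suthabuw), so the same rule applies.
The other patterns: stems whose last vowel is 'e' or 'i' add the prefix so-; stems whose last vowel is 'a' delete the last vowel and add -um.
So semoz → seezmoz.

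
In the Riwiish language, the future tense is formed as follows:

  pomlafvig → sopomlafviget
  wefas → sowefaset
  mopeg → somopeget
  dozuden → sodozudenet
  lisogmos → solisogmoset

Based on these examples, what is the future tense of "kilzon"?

Every pair shown (pomlafvig → sopomlafviget, wefas → sowefaset, mopeg → somopeget, …) follows the same rule: add so- … -et around the stem.
So kilzon → sokilzonet.

sokilzonet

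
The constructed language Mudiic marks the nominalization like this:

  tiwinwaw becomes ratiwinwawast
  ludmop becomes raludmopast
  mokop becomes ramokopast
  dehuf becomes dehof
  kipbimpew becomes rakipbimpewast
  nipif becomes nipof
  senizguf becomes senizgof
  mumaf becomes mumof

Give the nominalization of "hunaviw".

"hunaviw" ends in -w. The stems ending in -w (kipbimpew → rakipbimpewast, tiwinwaw → ratiwinwawast) add ra- … -ast around the stem.
The other pattern: stems ending in -f change the last vowel to 'o'.
So hunaviw → rahunaviwast.

rahunaviwast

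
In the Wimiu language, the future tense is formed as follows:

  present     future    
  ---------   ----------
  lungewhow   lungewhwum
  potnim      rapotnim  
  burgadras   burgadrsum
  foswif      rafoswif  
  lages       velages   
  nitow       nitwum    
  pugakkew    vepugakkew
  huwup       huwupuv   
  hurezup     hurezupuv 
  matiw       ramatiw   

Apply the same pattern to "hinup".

hinupuv

"hinup" has last vowel 'u'. The stems whose last vowel is 'u' (hurezup → hurezupuv, huwup → huwupuv) add -uv.
So hinup → hinupuv.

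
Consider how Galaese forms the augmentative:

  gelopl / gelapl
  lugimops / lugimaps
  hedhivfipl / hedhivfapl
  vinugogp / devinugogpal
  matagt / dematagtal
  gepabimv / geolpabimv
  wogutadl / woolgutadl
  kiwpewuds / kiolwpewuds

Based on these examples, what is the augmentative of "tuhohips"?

gelopl and wogutadl both end in -l yet inflect differently (gelapl, woolgutadl), so the final letter is not what conditions the rule; the second-to-last letter is.
"tuhohips" has second-to-last letter 'p'. The stems whose second-to-last letter is 'p' (gelopl → gelapl, lugimops → lugimaps, hedhivfipl → hedhivfapl) change the last vowel to 'a'.
The other patterns: stems whose second-to-last letter is 'g' add de- … -al around the stem; stems whose second-to-last letter is 'd' or 'm' insert -ol- after the first vowel.
So tuhohips → tuhohaps.

tuhohaps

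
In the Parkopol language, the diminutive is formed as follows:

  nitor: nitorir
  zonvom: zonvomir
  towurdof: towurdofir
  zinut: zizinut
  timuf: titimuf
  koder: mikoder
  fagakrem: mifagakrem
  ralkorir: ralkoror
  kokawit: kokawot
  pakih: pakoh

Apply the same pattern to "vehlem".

mivehlem

towurdof and timuf both end in -f yet inflect differently (towurdofir, titimuf), so the final letter is not what conditions the rule; the last vowel is.
"vehlem" has last vowel 'e'. The stems whose last vowel is 'e' (koder → mikoder, fagakrem → mifagakrem) add the prefix mi-.
So vehlem → mivehlem.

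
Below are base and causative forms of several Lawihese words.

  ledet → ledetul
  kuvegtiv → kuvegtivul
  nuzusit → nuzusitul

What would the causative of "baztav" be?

baztavul

Every pair shown (ledet → ledetul, kuvegtiv → kuvegtivul, nuzusit → nuzusitul) follows the same rule: add -ul.
So baztav → baztavul.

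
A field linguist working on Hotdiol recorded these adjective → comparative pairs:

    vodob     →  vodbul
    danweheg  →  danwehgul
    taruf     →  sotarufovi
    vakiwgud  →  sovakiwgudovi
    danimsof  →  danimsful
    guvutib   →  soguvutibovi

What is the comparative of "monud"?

somonudovi

"monud" has last vowel 'u'. The stems whose last vowel is 'u' (vakiwgud → sovakiwgudovi, taruf → sotarufovi) add so- … -ovi around the stem.
The other pattern: stems whose last vowel is 'e' or 'o' delete the last vowel and add -ul.
So monud → somonudovi.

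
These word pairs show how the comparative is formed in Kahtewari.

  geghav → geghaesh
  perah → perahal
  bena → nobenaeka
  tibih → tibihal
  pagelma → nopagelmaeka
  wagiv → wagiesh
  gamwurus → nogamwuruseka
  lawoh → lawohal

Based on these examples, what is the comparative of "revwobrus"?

"revwobrus" ends in -s. The one such stem in the data (gamwurus → nogamwuruseka) adds no- … -eka around the stem, so the same rule applies.
The other patterns: stems ending in -h add -al; stems ending in -v drop the final letter and add -esh.
So revwobrus → norevwobruseka.

norevwobruseka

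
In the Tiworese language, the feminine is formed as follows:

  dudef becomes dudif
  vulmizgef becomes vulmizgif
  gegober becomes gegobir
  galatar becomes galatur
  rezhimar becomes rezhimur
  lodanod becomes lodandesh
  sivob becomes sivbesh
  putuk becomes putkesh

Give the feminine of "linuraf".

linuruf

"linuraf" has last vowel 'a'. The stems whose last vowel is 'a' (galatar → galatur, rezhimar → rezhimur) change the last vowel to 'u'.
So linuraf → linuruf.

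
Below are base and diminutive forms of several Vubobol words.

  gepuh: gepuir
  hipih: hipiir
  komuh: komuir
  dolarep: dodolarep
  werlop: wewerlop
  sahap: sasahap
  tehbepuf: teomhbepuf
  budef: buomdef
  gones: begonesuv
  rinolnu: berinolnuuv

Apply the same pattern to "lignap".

gepuh and tehbepuf both have last vowel 'u' yet inflect differently (gepuir, teomhbepuf), so the last vowel is not what conditions the rule; the final letter is.
"lignap" ends in -p. The stems ending in -p (dolarep → dodolarep, werlop → wewerlop, sahap → sasahap) repeat the first consonant+vowel as a prefix.
The other patterns: stems ending in -h drop the final letter and add -ir; stems ending in -f insert -om- after the first vowel; stems ending in -s or -u add be- … -uv around the stem.
So lignap → lilignap.

lilignap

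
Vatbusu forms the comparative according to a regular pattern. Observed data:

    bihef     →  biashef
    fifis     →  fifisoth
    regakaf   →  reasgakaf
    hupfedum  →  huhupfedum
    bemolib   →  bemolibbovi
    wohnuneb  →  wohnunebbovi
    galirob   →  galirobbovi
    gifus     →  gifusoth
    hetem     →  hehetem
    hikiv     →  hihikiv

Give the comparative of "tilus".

tilusoth

"tilus" ends in -s. The stems ending in -s (gifus → gifusoth, fifis → fifisoth) add -oth.
So tilus → tilusoth.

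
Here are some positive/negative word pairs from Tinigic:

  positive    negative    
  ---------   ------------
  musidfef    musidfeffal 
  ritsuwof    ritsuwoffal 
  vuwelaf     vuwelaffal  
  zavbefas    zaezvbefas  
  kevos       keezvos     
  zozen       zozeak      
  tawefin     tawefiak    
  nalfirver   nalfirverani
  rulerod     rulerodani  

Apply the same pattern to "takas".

taezkas

vuwelaf and zavbefas both have last vowel 'a' yet inflect differently (vuwelaffal, zaezvbefas), so the last vowel is not what conditions the rule; the final letter is.
"takas" ends in -s. The stems ending in -s (zavbefas → zaezvbefas, kevos → keezvos) insert -ez- after the first vowel.
The other patterns: stems ending in -f double the final consonant and add -al; stems ending in -n drop the final letter and add -ak; stems ending in -d or -r add -ani.
So takas → taezkas.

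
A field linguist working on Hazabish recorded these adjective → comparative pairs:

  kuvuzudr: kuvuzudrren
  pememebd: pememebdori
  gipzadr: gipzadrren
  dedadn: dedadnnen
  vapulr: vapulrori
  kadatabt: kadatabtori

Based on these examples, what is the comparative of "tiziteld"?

gipzadr and vapulr both end in -r yet inflect differently (gipzadrren, vapulrori), so the final letter is not what conditions the rule; the second-to-last letter is.
"tiziteld" has second-to-last letter 'l'. The one such stem in the data (vapulr → vapulrori) adds -ori, so the same rule applies.
The other pattern: stems whose second-to-last letter is 'd' double the final consonant and add -en.
So tiziteld → tiziteldori.

tiziteldori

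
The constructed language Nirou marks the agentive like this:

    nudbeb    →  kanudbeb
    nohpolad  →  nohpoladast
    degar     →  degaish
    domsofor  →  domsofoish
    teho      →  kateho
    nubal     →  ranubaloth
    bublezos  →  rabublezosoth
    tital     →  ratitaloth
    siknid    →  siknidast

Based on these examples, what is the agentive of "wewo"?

kawewo

"wewo" ends in -o. The one such stem in the data (teho → kateho) adds the prefix ka-, so the same rule applies.
So wewo → kawewo.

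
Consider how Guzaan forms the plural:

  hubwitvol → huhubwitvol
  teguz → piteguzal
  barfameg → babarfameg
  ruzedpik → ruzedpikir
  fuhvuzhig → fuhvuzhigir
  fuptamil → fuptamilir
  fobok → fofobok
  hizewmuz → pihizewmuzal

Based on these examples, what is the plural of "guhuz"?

fuhvuzhig and barfameg both end in -g yet inflect differently (fuhvuzhigir, babarfameg), so the final letter is not what conditions the rule; the last vowel is.
"guhuz" has last vowel 'u'. The stems whose last vowel is 'u' (teguz → piteguzal, hizewmuz → pihizewmuzal) add pi- … -al around the stem.
The other patterns: stems whose last vowel is 'i' add -ir; stems whose last vowel is 'e' or 'o' repeat the first consonant+vowel as a prefix.
So guhuz → piguhuzal.

piguhuzal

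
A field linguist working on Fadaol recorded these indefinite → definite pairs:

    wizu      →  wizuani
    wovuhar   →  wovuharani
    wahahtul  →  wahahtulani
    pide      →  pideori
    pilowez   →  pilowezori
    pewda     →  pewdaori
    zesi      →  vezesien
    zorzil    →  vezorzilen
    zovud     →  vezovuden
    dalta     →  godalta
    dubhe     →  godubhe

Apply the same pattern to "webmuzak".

webmuzakani

wahahtul and zorzil both end in -l yet inflect differently (wahahtulani, vezorzilen), so the final letter is not what conditions the rule; the first letter is.
"webmuzak" begins with w-. The stems beginning with w- (wizu → wizuani, wovuhar → wovuharani, wahahtul → wahahtulani) add -ani.
So webmuzak → webmuzakani.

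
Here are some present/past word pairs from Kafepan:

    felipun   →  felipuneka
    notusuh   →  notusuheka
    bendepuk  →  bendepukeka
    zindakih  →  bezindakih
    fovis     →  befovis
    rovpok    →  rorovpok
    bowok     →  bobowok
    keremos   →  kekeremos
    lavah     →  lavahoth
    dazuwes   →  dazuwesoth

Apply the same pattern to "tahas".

tahasoth

notusuh and zindakih both end in -h yet inflect differently (notusuheka, bezindakih), so the final letter is not what conditions the rule; the last vowel is.
"tahas" has last vowel 'a'. The one such stem in the data (lavah → lavahoth) adds -oth, so the same rule applies.
The other patterns: stems whose last vowel is 'u' add -eka; stems whose last vowel is 'i' add the prefix be-; stems whose last vowel is 'o' repeat the first consonant+vowel as a prefix.
So tahas → tahasoth.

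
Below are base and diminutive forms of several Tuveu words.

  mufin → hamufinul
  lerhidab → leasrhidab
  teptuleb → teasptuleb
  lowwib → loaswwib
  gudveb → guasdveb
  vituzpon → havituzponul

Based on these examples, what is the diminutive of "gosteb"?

lowwib and mufin both have last vowel 'i' yet inflect differently (loaswwib, hamufinul), so the last vowel is not what conditions the rule; the final letter is.
"gosteb" ends in -b. The stems ending in -b (lowwib → loaswwib, lerhidab → leasrhidab, teptuleb → teasptuleb) insert -as- after the first vowel.
So gosteb → goassteb.

goassteb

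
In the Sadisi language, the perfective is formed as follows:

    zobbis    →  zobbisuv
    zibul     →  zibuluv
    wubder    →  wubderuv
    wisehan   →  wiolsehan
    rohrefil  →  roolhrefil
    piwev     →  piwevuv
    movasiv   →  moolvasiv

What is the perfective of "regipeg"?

"regipeg" has 3 vowels. The stems with 3 vowels (rohrefil → roolhrefil, movasiv → moolvasiv, wisehan → wiolsehan) insert -ol- after the first vowel.
So regipeg → reolgipeg.

reolgipeg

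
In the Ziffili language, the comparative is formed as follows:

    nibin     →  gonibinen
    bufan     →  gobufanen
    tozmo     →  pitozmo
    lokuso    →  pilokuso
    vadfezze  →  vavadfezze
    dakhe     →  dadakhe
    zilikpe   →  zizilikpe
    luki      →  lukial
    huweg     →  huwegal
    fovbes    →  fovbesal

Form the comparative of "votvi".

nibin and luki both have last vowel 'i' yet inflect differently (gonibinen, lukial), so the last vowel is not what conditions the rule; the final letter is.
"votvi" ends in -i. The one such stem in the data (luki → lukial) adds -al, so the same rule applies.
So votvi → votvial.

votvial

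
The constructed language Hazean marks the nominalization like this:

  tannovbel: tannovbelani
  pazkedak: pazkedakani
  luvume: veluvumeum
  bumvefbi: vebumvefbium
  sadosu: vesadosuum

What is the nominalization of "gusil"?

gusilani

tannovbel and luvume both have last vowel 'e' yet inflect differently (tannovbelani, veluvumeum), so the last vowel is not what conditions the rule; whether the stem ends in a vowel or a consonant is.
"gusil" ends in a consonant. The stems ending in a consonant (tannovbel → tannovbelani, pazkedak → pazkedakani) add -ani.
The other pattern: stems ending in a vowel add ve- … -um around the stem.
So gusil → gusilani.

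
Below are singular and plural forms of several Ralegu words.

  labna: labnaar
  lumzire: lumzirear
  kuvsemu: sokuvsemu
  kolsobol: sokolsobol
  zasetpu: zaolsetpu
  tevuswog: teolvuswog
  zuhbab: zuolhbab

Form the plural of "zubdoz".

"zubdoz" begins with z-. The stems beginning with z- (zasetpu → zaolsetpu, zuhbab → zuolhbab) insert -ol- after the first vowel.
So zubdoz → zuolbdoz.

zuolbdoz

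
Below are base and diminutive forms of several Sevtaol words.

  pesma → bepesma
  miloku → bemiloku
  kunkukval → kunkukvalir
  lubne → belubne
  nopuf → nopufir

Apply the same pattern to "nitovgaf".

pesma and kunkukval both have last vowel 'a' yet inflect differently (bepesma, kunkukvalir), so the last vowel is not what conditions the rule; whether the stem ends in a vowel or a consonant is.
"nitovgaf" ends in a consonant. The stems ending in a consonant (kunkukval → kunkukvalir, nopuf → nopufir) add -ir.
So nitovgaf → nitovgafir.

nitovgafir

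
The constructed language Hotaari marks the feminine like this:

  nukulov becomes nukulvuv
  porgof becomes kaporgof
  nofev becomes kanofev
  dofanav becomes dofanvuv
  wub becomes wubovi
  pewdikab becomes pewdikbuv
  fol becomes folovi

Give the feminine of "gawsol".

kagawsol

"gawsol" has 2 vowels. The stems with 2 vowels (nofev → kanofev, porgof → kaporgof) add the prefix ka-.
The other patterns: stems with 1 vowel add -ovi; stems with 3 vowels delete the last vowel and add -uv.
So gawsol → kagawsol.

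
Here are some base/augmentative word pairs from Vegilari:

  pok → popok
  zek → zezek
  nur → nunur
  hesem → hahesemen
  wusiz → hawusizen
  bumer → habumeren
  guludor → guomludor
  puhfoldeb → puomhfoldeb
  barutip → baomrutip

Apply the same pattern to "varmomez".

"varmomez" has 3 vowels. The stems with 3 vowels (guludor → guomludor, puhfoldeb → puomhfoldeb, barutip → baomrutip) insert -om- after the first vowel.
So varmomez → vaomrmomez.

vaomrmomez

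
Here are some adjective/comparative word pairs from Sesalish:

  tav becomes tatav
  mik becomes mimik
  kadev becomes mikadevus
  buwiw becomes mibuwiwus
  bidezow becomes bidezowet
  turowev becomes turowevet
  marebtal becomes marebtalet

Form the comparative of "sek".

sesek

"sek" has 1 vowel. The stems with 1 vowel (tav → tatav, mik → mimik) repeat the first consonant+vowel as a prefix.
So sek → sesek.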